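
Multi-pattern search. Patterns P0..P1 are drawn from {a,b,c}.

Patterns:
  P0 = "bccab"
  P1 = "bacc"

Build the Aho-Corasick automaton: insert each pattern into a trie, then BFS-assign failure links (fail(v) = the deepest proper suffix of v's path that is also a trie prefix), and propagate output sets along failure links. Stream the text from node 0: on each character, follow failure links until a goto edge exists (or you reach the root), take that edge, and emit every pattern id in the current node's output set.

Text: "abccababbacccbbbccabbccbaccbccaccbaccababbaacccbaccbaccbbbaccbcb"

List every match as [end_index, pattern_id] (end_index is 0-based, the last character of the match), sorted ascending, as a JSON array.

Build:
Trie nodes:
  n0 'ε': b→1
  n1 'b': a→6 c→2
  n2 'bc': c→3
  n3 'bcc': a→4
  n4 'bcca': b→5
  n5 'bccab': ·  ←P0
  n6 'ba': c→7
  n7 'bac': c→8
  n8 'bacc': ·  ←P1

Failure links (BFS by depth):
  fail(1) 'b': from fail(0)=0 chase 'b': 0 ⇒ 0;  out=∅∪out(0)=∅
  fail(2) 'bc': from fail(1)=0 chase 'c': 0 ⇒ 0;  out=∅∪out(0)=∅
  fail(6) 'ba': from fail(1)=0 chase 'a': 0 ⇒ 0;  out=∅∪out(0)=∅
  fail(3) 'bcc': from fail(2)=0 chase 'c': 0 ⇒ 0;  out=∅∪out(0)=∅
  fail(7) 'bac': from fail(6)=0 chase 'c': 0 ⇒ 0;  out=∅∪out(0)=∅
  fail(4) 'bcca': from fail(3)=0 chase 'a': 0 ⇒ 0;  out=∅∪out(0)=∅
  fail(8) 'bacc': from fail(7)=0 chase 'c': 0 ⇒ 0;  out={1}∪out(0)={1}
  fail(5) 'bccab': from fail(4)=0 chase 'b': 0 ⇒ 1;  out={0}∪out(1)={0}

Scan:
pos 0 'a': at 0
pos 1 'b': at 1
pos 2 'c': at 2
pos 3 'c': at 3
pos 4 'a': at 4
pos 5 'b': at 5  → match P0@[1:5]
pos 6 'a': at 6 (fail-walked)
pos 7 'b': at 1 (fail-walked)
pos 8 'b': at 1 (fail-walked)
pos 9 'a': at 6
pos 10 'c': at 7
pos 11 'c': at 8  → match P1@[8:11]
pos 12 'c': at 0 (fail-walked)
pos 13 'b': at 1
pos 14 'b': at 1 (fail-walked)
pos 15 'b': at 1 (fail-walked)
pos 16 'c': at 2
pos 17 'c': at 3
pos 18 'a': at 4
pos 19 'b': at 5  → match P0@[15:19]
pos 20 'b': at 1 (fail-walked)
pos 21 'c': at 2
pos 22 'c': at 3
pos 23 'b': at 1 (fail-walked)
pos 24 'a': at 6
pos 25 'c': at 7
pos 26 'c': at 8  → match P1@[23:26]
pos 27 'b': at 1 (fail-walked)
pos 28 'c': at 2
pos 29 'c': at 3
pos 30 'a': at 4
pos 31 'c': at 0 (fail-walked)
pos 32 'c': at 0
pos 33 'b': at 1
pos 34 'a': at 6
pos 35 'c': at 7
pos 36 'c': at 8  → match P1@[33:36]
pos 37 'a': at 0 (fail-walked)
pos 38 'b': at 1
pos 39 'a': at 6
pos 40 'b': at 1 (fail-walked)
pos 41 'b': at 1 (fail-walked)
pos 42 'a': at 6
pos 43 'a': at 0 (fail-walked)
pos 44 'c': at 0
pos 45 'c': at 0
pos 46 'c': at 0
pos 47 'b': at 1
pos 48 'a': at 6
pos 49 'c': at 7
pos 50 'c': at 8  → match P1@[47:50]
pos 51 'b': at 1 (fail-walked)
pos 52 'a': at 6
pos 53 'c': at 7
pos 54 'c': at 8  → match P1@[51:54]
pos 55 'b': at 1 (fail-walked)
pos 56 'b': at 1 (fail-walked)
pos 57 'b': at 1 (fail-walked)
pos 58 'a': at 6
pos 59 'c': at 7
pos 60 'c': at 8  → match P1@[57:60]
pos 61 'b': at 1 (fail-walked)
pos 62 'c': at 2
pos 63 'b': at 1 (fail-walked)

Result: [[5,0],[11,1],[19,0],[26,1],[36,1],[50,1],[54,1],[60,1]]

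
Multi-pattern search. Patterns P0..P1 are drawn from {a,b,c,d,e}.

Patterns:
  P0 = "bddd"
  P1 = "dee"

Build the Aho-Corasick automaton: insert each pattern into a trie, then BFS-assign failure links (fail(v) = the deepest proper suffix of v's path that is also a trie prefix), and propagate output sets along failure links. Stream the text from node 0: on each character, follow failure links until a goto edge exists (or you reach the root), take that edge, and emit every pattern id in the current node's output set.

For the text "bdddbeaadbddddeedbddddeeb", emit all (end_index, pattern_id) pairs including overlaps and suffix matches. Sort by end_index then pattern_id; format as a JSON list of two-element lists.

Build:
Trie nodes:
  n0 'ε': b→1 d→5
  n1 'b': d→2
  n2 'bd': d→3
  n3 'bdd': d→4
  n4 'bddd': ·  ←P0
  n5 'd': e→6
  n6 'de': e→7
  n7 'dee': ·  ←P1

Failure links (BFS by depth):
  fail(1) 'b': from fail(0)=0 chase 'b': 0 ⇒ 0;  out=∅∪out(0)=∅
  fail(5) 'd': from fail(0)=0 chase 'd': 0 ⇒ 0;  out=∅∪out(0)=∅
  fail(2) 'bd': from fail(1)=0 chase 'd': 0 ⇒ 5;  out=∅∪out(5)=∅
  fail(6) 'de': from fail(5)=0 chase 'e': 0 ⇒ 0;  out=∅∪out(0)=∅
  fail(3) 'bdd': from fail(2)=5 chase 'd': 5→0 ⇒ 5;  out=∅∪out(5)=∅
  fail(7) 'dee': from fail(6)=0 chase 'e': 0 ⇒ 0;  out={1}∪out(0)={1}
  fail(4) 'bddd': from fail(3)=5 chase 'd': 5→0 ⇒ 5;  out={0}∪out(5)={0}

Run:
[0] read 'b'  n0⇒n1
[1] read 'd'  n1⇒n2
[2] read 'd'  n2⇒n3
[3] read 'd'  n3⇒n4  → match P0@[0:3]
[4] read 'b'  n4⇒n1 (via fail)
[5] read 'e'  n1⇒n0 (via fail)
[6] read 'a'  n0⇒n0
[7] read 'a'  n0⇒n0
[8] read 'd'  n0⇒n5
[9] read 'b'  n5⇒n1 (via fail)
[10] read 'd'  n1⇒n2
[11] read 'd'  n2⇒n3
[12] read 'd'  n3⇒n4  → match P0@[9:12]
[13] read 'd'  n4⇒n5 (via fail)
[14] read 'e'  n5⇒n6
[15] read 'e'  n6⇒n7  → match P1@[13:15]
[16] read 'd'  n7⇒n5 (via fail)
[17] read 'b'  n5⇒n1 (via fail)
[18] read 'd'  n1⇒n2
[19] read 'd'  n2⇒n3
[20] read 'd'  n3⇒n4  → match P0@[17:20]
[21] read 'd'  n4⇒n5 (via fail)
[22] read 'e'  n5⇒n6
[23] read 'e'  n6⇒n7  → match P1@[21:23]
[24] read 'b'  n7⇒n1 (via fail)

All matches (sorted): [[3,0],[12,0],[15,1],[20,0],[23,1]]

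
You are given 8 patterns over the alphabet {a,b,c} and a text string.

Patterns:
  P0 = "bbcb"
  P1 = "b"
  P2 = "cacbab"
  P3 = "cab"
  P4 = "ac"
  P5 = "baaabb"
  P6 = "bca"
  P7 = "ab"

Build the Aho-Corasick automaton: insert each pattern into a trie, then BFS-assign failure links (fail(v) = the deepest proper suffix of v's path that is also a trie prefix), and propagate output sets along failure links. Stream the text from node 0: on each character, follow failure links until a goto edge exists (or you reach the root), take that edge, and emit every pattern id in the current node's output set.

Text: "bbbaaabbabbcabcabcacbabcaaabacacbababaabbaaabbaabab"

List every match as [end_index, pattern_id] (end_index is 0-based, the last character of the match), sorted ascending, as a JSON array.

Build automaton:
Trie (insert patterns):
  0='ε' goto a→12 b→1 c→5
  1='b' goto a→14 b→2 c→19  [P1 ends]
  2='bb' goto c→3
  3='bbc' goto b→4
  4='bbcb' goto ·  [P0 ends]
  5='c' goto a→6
  6='ca' goto b→11 c→7
  7='cac' goto b→8
  8='cacb' goto a→9
  9='cacba' goto b→10
  10='cacbab' goto ·  [P2 ends]
  11='cab' goto ·  [P3 ends]
  12='a' goto b→21 c→13
  13='ac' goto ·  [P4 ends]
  14='ba' goto a→15
  15='baa' goto a→16
  16='baaa' goto b→17
  17='baaab' goto b→18
  18='baaabb' goto ·  [P5 ends]
  19='bc' goto a→20
  20='bca' goto ·  [P6 ends]
  21='ab' goto ·  [P7 ends]

Failure links (BFS by depth):
  fail(1) 'b': from fail(0)=0 chase 'b': 0 ⇒ 0;  out={1}∪out(0)={1}
  fail(5) 'c': from fail(0)=0 chase 'c': 0 ⇒ 0;  out=∅∪out(0)=∅
  fail(12) 'a': from fail(0)=0 chase 'a': 0 ⇒ 0;  out=∅∪out(0)=∅
  fail(2) 'bb': from fail(1)=0 chase 'b': 0 ⇒ 1;  out=∅∪out(1)={1}
  fail(6) 'ca': from fail(5)=0 chase 'a': 0 ⇒ 12;  out=∅∪out(12)=∅
  fail(13) 'ac': from fail(12)=0 chase 'c': 0 ⇒ 5;  out={4}∪out(5)={4}
  fail(14) 'ba': from fail(1)=0 chase 'a': 0 ⇒ 12;  out=∅∪out(12)=∅
  fail(19) 'bc': from fail(1)=0 chase 'c': 0 ⇒ 5;  out=∅∪out(5)=∅
  fail(21) 'ab': from fail(12)=0 chase 'b': 0 ⇒ 1;  out={7}∪out(1)={1,7}
  fail(3) 'bbc': from fail(2)=1 chase 'c': 1 ⇒ 19;  out=∅∪out(19)=∅
  fail(7) 'cac': from fail(6)=12 chase 'c': 12 ⇒ 13;  out=∅∪out(13)={4}
  fail(11) 'cab': from fail(6)=12 chase 'b': 12 ⇒ 21;  out={3}∪out(21)={1,3,7}
  fail(15) 'baa': from fail(14)=12 chase 'a': 12→0 ⇒ 12;  out=∅∪out(12)=∅
  fail(20) 'bca': from fail(19)=5 chase 'a': 5 ⇒ 6;  out={6}∪out(6)={6}
  fail(4) 'bbcb': from fail(3)=19 chase 'b': 19→5→0 ⇒ 1;  out={0}∪out(1)={0,1}
  fail(8) 'cacb': from fail(7)=13 chase 'b': 13→5→0 ⇒ 1;  out=∅∪out(1)={1}
  fail(16) 'baaa': from fail(15)=12 chase 'a': 12→0 ⇒ 12;  out=∅∪out(12)=∅
  fail(9) 'cacba': from fail(8)=1 chase 'a': 1 ⇒ 14;  out=∅∪out(14)=∅
  fail(17) 'baaab': from fail(16)=12 chase 'b': 12 ⇒ 21;  out=∅∪out(21)={1,7}
  fail(10) 'cacbab': from fail(9)=14 chase 'b': 14→12 ⇒ 21;  out={2}∪out(21)={1,2,7}
  fail(18) 'baaabb': from fail(17)=21 chase 'b': 21→1 ⇒ 2;  out={5}∪out(2)={1,5}

Run:
pos 0 'b': at 1  ** P1@[0:0]
pos 1 'b': at 2  ** P1@[1:1]
pos 2 'b': at 2 (fail-walked)  ** P1@[2:2]
pos 3 'a': at 14 (fail-walked)
pos 4 'a': at 15
pos 5 'a': at 16
pos 6 'b': at 17  ** P1@[6:6],P7@[5:6]
pos 7 'b': at 18  ** P1@[7:7],P5@[2:7]
pos 8 'a': at 14 (fail-walked)
pos 9 'b': at 21 (fail-walked)  ** P1@[9:9],P7@[8:9]
pos 10 'b': at 2 (fail-walked)  ** P1@[10:10]
pos 11 'c': at 3
pos 12 'a': at 20 (fail-walked)  ** P6@[10:12]
pos 13 'b': at 11 (fail-walked)  ** P1@[13:13],P3@[11:13],P7@[12:13]
pos 14 'c': at 19 (fail-walked)
pos 15 'a': at 20  ** P6@[13:15]
pos 16 'b': at 11 (fail-walked)  ** P1@[16:16],P3@[14:16],P7@[15:16]
pos 17 'c': at 19 (fail-walked)
pos 18 'a': at 20  ** P6@[16:18]
pos 19 'c': at 7 (fail-walked)  ** P4@[18:19]
pos 20 'b': at 8  ** P1@[20:20]
pos 21 'a': at 9
pos 22 'b': at 10  ** P1@[22:22],P2@[17:22],P7@[21:22]
pos 23 'c': at 19 (fail-walked)
pos 24 'a': at 20  ** P6@[22:24]
pos 25 'a': at 12 (fail-walked)
pos 26 'a': at 12 (fail-walked)
pos 27 'b': at 21  ** P1@[27:27],P7@[26:27]
pos 28 'a': at 14 (fail-walked)
pos 29 'c': at 13 (fail-walked)  ** P4@[28:29]
pos 30 'a': at 6 (fail-walked)
pos 31 'c': at 7  ** P4@[30:31]
pos 32 'b': at 8  ** P1@[32:32]
pos 33 'a': at 9
pos 34 'b': at 10  ** P1@[34:34],P2@[29:34],P7@[33:34]
pos 35 'a': at 14 (fail-walked)
pos 36 'b': at 21 (fail-walked)  ** P1@[36:36],P7@[35:36]
pos 37 'a': at 14 (fail-walked)
pos 38 'a': at 15
pos 39 'b': at 21 (fail-walked)  ** P1@[39:39],P7@[38:39]
pos 40 'b': at 2 (fail-walked)  ** P1@[40:40]
pos 41 'a': at 14 (fail-walked)
pos 42 'a': at 15
pos 43 'a': at 16
pos 44 'b': at 17  ** P1@[44:44],P7@[43:44]
pos 45 'b': at 18  ** P1@[45:45],P5@[40:45]
pos 46 'a': at 14 (fail-walked)
pos 47 'a': at 15
pos 48 'b': at 21 (fail-walked)  ** P1@[48:48],P7@[47:48]
pos 49 'a': at 14 (fail-walked)
pos 50 'b': at 21 (fail-walked)  ** P1@[50:50],P7@[49:50]

Result: [[0,1],[1,1],[2,1],[6,1],[6,7],[7,1],[7,5],[9,1],[9,7],[10,1],[12,6],[13,1],[13,3],[13,7],[15,6],[16,1],[16,3],[16,7],[18,6],[19,4],[20,1],[22,1],[22,2],[22,7],[24,6],[27,1],[27,7],[29,4],[31,4],[32,1],[34,1],[34,2],[34,7],[36,1],[36,7],[39,1],[39,7],[40,1],[44,1],[44,7],[45,1],[45,5],[48,1],[48,7],[50,1],[50,7]]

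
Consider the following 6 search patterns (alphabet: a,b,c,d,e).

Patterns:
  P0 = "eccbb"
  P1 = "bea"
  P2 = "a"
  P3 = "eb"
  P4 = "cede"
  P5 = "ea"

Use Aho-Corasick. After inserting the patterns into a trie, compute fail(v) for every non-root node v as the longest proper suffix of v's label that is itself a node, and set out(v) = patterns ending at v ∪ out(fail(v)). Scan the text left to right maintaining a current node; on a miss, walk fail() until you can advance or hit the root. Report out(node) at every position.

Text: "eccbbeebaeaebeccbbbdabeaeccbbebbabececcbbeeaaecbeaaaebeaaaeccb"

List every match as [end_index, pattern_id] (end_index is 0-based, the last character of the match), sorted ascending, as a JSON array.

Build:
Trie nodes:
  0='ε' goto a→9 b→6 c→11 e→1
  1='e' goto a→15 b→10 c→2
  2='ec' goto c→3
  3='ecc' goto b→4
  4='eccb' goto b→5
  5='eccbb' goto ·  [P0 ends]
  6='b' goto e→7
  7='be' goto a→8
  8='bea' goto ·  [P1 ends]
  9='a' goto ·  [P2 ends]
  10='eb' goto ·  [P3 ends]
  11='c' goto e→12
  12='ce' goto d→13
  13='ced' goto e→14
  14='cede' goto ·  [P4 ends]
  15='ea' goto ·  [P5 ends]

BFS fail/out derivation:
  n1('e'): parent n0 fail=0; on 'e' 0 → fail=0;  out ∅∪∅=∅
  n6('b'): parent n0 fail=0; on 'b' 0 → fail=0;  out ∅∪∅=∅
  n9('a'): parent n0 fail=0; on 'a' 0 → fail=0;  out {2}∪∅={2}
  n11('c'): parent n0 fail=0; on 'c' 0 → fail=0;  out ∅∪∅=∅
  n2('ec'): parent n1 fail=0; on 'c' 0 → fail=11;  out ∅∪∅=∅
  n7('be'): parent n6 fail=0; on 'e' 0 → fail=1;  out ∅∪∅=∅
  n10('eb'): parent n1 fail=0; on 'b' 0 → fail=6;  out {3}∪∅={3}
  n12('ce'): parent n11 fail=0; on 'e' 0 → fail=1;  out ∅∪∅=∅
  n15('ea'): parent n1 fail=0; on 'a' 0 → fail=9;  out {5}∪{2}={2,5}
  n3('ecc'): parent n2 fail=11; on 'c' 11→0 → fail=11;  out ∅∪∅=∅
  n8('bea'): parent n7 fail=1; on 'a' 1 → fail=15;  out {1}∪{2,5}={1,2,5}
  n13('ced'): parent n12 fail=1; on 'd' 1→0 → fail=0;  out ∅∪∅=∅
  n4('eccb'): parent n3 fail=11; on 'b' 11→0 → fail=6;  out ∅∪∅=∅
  n14('cede'): parent n13 fail=0; on 'e' 0 → fail=1;  out {4}∪∅={4}
  n5('eccbb'): parent n4 fail=6; on 'b' 6→0 → fail=6;  out {0}∪∅={0}

Run:
i=0 'e': node 0→1
i=1 'c': node 1→2
i=2 'c': node 2→3
i=3 'b': node 3→4
i=4 'b': node 4→5  → match P0@[0:4]
i=5 'e': node 5→7 (fail-walked)
i=6 'e': node 7→1 (fail-walked)
i=7 'b': node 1→10  → match P3@[6:7]
i=8 'a': node 10→9 (fail-walked)  → match P2@[8:8]
i=9 'e': node 9→1 (fail-walked)
i=10 'a': node 1→15  → match P2@[10:10],P5@[9:10]
i=11 'e': node 15→1 (fail-walked)
i=12 'b': node 1→10  → match P3@[11:12]
i=13 'e': node 10→7 (fail-walked)
i=14 'c': node 7→2 (fail-walked)
i=15 'c': node 2→3
i=16 'b': node 3→4
i=17 'b': node 4→5  → match P0@[13:17]
i=18 'b': node 5→6 (fail-walked)
i=19 'd': node 6→0 (fail-walked)
i=20 'a': node 0→9  → match P2@[20:20]
i=21 'b': node 9→6 (fail-walked)
i=22 'e': node 6→7
i=23 'a': node 7→8  → match P1@[21:23],P2@[23:23],P5@[22:23]
i=24 'e': node 8→1 (fail-walked)
i=25 'c': node 1→2
i=26 'c': node 2→3
i=27 'b': node 3→4
i=28 'b': node 4→5  → match P0@[24:28]
i=29 'e': node 5→7 (fail-walked)
i=30 'b': node 7→10 (fail-walked)  → match P3@[29:30]
i=31 'b': node 10→6 (fail-walked)
i=32 'a': node 6→9 (fail-walked)  → match P2@[32:32]
i=33 'b': node 9→6 (fail-walked)
i=34 'e': node 6→7
i=35 'c': node 7→2 (fail-walked)
i=36 'e': node 2→12 (fail-walked)
i=37 'c': node 12→2 (fail-walked)
i=38 'c': node 2→3
i=39 'b': node 3→4
i=40 'b': node 4→5  → match P0@[36:40]
i=41 'e': node 5→7 (fail-walked)
i=42 'e': node 7→1 (fail-walked)
i=43 'a': node 1→15  → match P2@[43:43],P5@[42:43]
i=44 'a': node 15→9 (fail-walked)  → match P2@[44:44]
i=45 'e': node 9→1 (fail-walked)
i=46 'c': node 1→2
i=47 'b': node 2→6 (fail-walked)
i=48 'e': node 6→7
i=49 'a': node 7→8  → match P1@[47:49],P2@[49:49],P5@[48:49]
i=50 'a': node 8→9 (fail-walked)  → match P2@[50:50]
i=51 'a': node 9→9 (fail-walked)  → match P2@[51:51]
i=52 'e': node 9→1 (fail-walked)
i=53 'b': node 1→10  → match P3@[52:53]
i=54 'e': node 10→7 (fail-walked)
i=55 'a': node 7→8  → match P1@[53:55],P2@[55:55],P5@[54:55]
i=56 'a': node 8→9 (fail-walked)  → match P2@[56:56]
i=57 'a': node 9→9 (fail-walked)  → match P2@[57:57]
i=58 'e': node 9→1 (fail-walked)
i=59 'c': node 1→2
i=60 'c': node 2→3
i=61 'b': node 3→4

Result: [[4,0],[7,3],[8,2],[10,2],[10,5],[12,3],[17,0],[20,2],[23,1],[23,2],[23,5],[28,0],[30,3],[32,2],[40,0],[43,2],[43,5],[44,2],[49,1],[49,2],[49,5],[50,2],[51,2],[53,3],[55,1],[55,2],[55,5],[56,2],[57,2]]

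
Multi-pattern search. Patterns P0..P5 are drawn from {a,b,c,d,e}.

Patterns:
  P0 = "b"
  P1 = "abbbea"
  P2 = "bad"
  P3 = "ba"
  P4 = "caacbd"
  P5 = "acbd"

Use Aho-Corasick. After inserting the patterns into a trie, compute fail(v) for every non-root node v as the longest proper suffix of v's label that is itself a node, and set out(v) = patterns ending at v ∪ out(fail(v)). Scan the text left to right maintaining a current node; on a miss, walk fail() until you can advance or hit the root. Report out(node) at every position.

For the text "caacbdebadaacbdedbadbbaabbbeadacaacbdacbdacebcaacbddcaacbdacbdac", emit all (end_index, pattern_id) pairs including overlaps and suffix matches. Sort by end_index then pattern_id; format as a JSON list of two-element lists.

Construct AC machine:
Trie nodes:
  0='ε' goto a→2 b→1 c→10
  1='b' goto a→8  ←P0
  2='a' goto b→3 c→16
  3='ab' goto b→4
  4='abb' goto b→5
  5='abbb' goto e→6
  6='abbbe' goto a→7
  7='abbbea' goto ·  ←P1
  8='ba' goto d→9  ←P3
  9='bad' goto ·  ←P2
  10='c' goto a→11
  11='ca' goto a→12
  12='caa' goto c→13
  13='caac' goto b→14
  14='caacb' goto d→15
  15='caacbd' goto ·  ←P4
  16='ac' goto b→17
  17='acb' goto d→18
  18='acbd' goto ·  ←P5

Failure links (BFS by depth):
  fail(1) 'b': from fail(0)=0 chase 'b': 0 ⇒ 0;  out={0}∪out(0)={0}
  fail(2) 'a': from fail(0)=0 chase 'a': 0 ⇒ 0;  out=∅∪out(0)=∅
  fail(10) 'c': from fail(0)=0 chase 'c': 0 ⇒ 0;  out=∅∪out(0)=∅
  fail(3) 'ab': from fail(2)=0 chase 'b': 0 ⇒ 1;  out=∅∪out(1)={0}
  fail(8) 'ba': from fail(1)=0 chase 'a': 0 ⇒ 2;  out={3}∪out(2)={3}
  fail(11) 'ca': from fail(10)=0 chase 'a': 0 ⇒ 2;  out=∅∪out(2)=∅
  fail(16) 'ac': from fail(2)=0 chase 'c': 0 ⇒ 10;  out=∅∪out(10)=∅
  fail(4) 'abb': from fail(3)=1 chase 'b': 1→0 ⇒ 1;  out=∅∪out(1)={0}
  fail(9) 'bad': from fail(8)=2 chase 'd': 2→0 ⇒ 0;  out={2}∪out(0)={2}
  fail(12) 'caa': from fail(11)=2 chase 'a': 2→0 ⇒ 2;  out=∅∪out(2)=∅
  fail(17) 'acb': from fail(16)=10 chase 'b': 10→0 ⇒ 1;  out=∅∪out(1)={0}
  fail(5) 'abbb': from fail(4)=1 chase 'b': 1→0 ⇒ 1;  out=∅∪out(1)={0}
  fail(13) 'caac': from fail(12)=2 chase 'c': 2 ⇒ 16;  out=∅∪out(16)=∅
  fail(18) 'acbd': from fail(17)=1 chase 'd': 1→0 ⇒ 0;  out={5}∪out(0)={5}
  fail(6) 'abbbe': from fail(5)=1 chase 'e': 1→0 ⇒ 0;  out=∅∪out(0)=∅
  fail(14) 'caacb': from fail(13)=16 chase 'b': 16 ⇒ 17;  out=∅∪out(17)={0}
  fail(7) 'abbbea': from fail(6)=0 chase 'a': 0 ⇒ 2;  out={1}∪out(2)={1}
  fail(15) 'caacbd': from fail(14)=17 chase 'd': 17 ⇒ 18;  out={4}∪out(18)={4,5}

Text stream:
i=0 'c': node 0→10
i=1 'a': node 10→11
i=2 'a': node 11→12
i=3 'c': node 12→13
i=4 'b': node 13→14  → match P0@[4:4]
i=5 'd': node 14→15  → match P4@[0:5],P5@[2:5]
i=6 'e': node 15→0 (fail-walked)
i=7 'b': node 0→1  → match P0@[7:7]
i=8 'a': node 1→8  → match P3@[7:8]
i=9 'd': node 8→9  → match P2@[7:9]
i=10 'a': node 9→2 (fail-walked)
i=11 'a': node 2→2 (fail-walked)
i=12 'c': node 2→16
i=13 'b': node 16→17  → match P0@[13:13]
i=14 'd': node 17→18  → match P5@[11:14]
i=15 'e': node 18→0 (fail-walked)
i=16 'd': node 0→0
i=17 'b': node 0→1  → match P0@[17:17]
i=18 'a': node 1→8  → match P3@[17:18]
i=19 'd': node 8→9  → match P2@[17:19]
i=20 'b': node 9→1 (fail-walked)  → match P0@[20:20]
i=21 'b': node 1→1 (fail-walked)  → match P0@[21:21]
i=22 'a': node 1→8  → match P3@[21:22]
i=23 'a': node 8→2 (fail-walked)
i=24 'b': node 2→3  → match P0@[24:24]
i=25 'b': node 3→4  → match P0@[25:25]
i=26 'b': node 4→5  → match P0@[26:26]
i=27 'e': node 5→6
i=28 'a': node 6→7  → match P1@[23:28]
i=29 'd': node 7→0 (fail-walked)
i=30 'a': node 0→2
i=31 'c': node 2→16
i=32 'a': node 16→11 (fail-walked)
i=33 'a': node 11→12
i=34 'c': node 12→13
i=35 'b': node 13→14  → match P0@[35:35]
i=36 'd': node 14→15  → match P4@[31:36],P5@[33:36]
i=37 'a': node 15→2 (fail-walked)
i=38 'c': node 2→16
i=39 'b': node 16→17  → match P0@[39:39]
i=40 'd': node 17→18  → match P5@[37:40]
i=41 'a': node 18→2 (fail-walked)
i=42 'c': node 2→16
i=43 'e': node 16→0 (fail-walked)
i=44 'b': node 0→1  → match P0@[44:44]
i=45 'c': node 1→10 (fail-walked)
i=46 'a': node 10→11
i=47 'a': node 11→12
i=48 'c': node 12→13
i=49 'b': node 13→14  → match P0@[49:49]
i=50 'd': node 14→15  → match P4@[45:50],P5@[47:50]
i=51 'd': node 15→0 (fail-walked)
i=52 'c': node 0→10
i=53 'a': node 10→11
i=54 'a': node 11→12
i=55 'c': node 12→13
i=56 'b': node 13→14  → match P0@[56:56]
i=57 'd': node 14→15  → match P4@[52:57],P5@[54:57]
i=58 'a': node 15→2 (fail-walked)
i=59 'c': node 2→16
i=60 'b': node 16→17  → match P0@[60:60]
i=61 'd': node 17→18  → match P5@[58:61]
i=62 'a': node 18→2 (fail-walked)
i=63 'c': node 2→16

Matches: [[4,0],[5,4],[5,5],[7,0],[8,3],[9,2],[13,0],[14,5],[17,0],[18,3],[19,2],[20,0],[21,0],[22,3],[24,0],[25,0],[26,0],[28,1],[35,0],[36,4],[36,5],[39,0],[40,5],[44,0],[49,0],[50,4],[50,5],[56,0],[57,4],[57,5],[60,0],[61,5]]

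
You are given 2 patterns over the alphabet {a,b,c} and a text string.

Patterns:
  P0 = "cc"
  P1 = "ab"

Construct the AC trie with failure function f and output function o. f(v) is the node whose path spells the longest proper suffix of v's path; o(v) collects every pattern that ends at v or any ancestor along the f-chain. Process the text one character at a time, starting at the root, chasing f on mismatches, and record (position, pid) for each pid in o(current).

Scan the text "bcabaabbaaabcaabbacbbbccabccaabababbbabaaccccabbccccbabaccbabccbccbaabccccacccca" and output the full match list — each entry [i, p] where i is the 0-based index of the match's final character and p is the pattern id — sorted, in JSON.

Construct AC machine:
Trie (insert patterns):
  0='ε' goto a→3 c→1
  1='c' goto c→2
  2='cc' goto ·  [P0 ends]
  3='a' goto b→4
  4='ab' goto ·  [P1 ends]

Failure links (BFS by depth):
  n1('c'): parent n0 fail=0; on 'c' 0 → fail=0;  out ∅∪∅=∅
  n3('a'): parent n0 fail=0; on 'a' 0 → fail=0;  out ∅∪∅=∅
  n2('cc'): parent n1 fail=0; on 'c' 0 → fail=1;  out {0}∪∅={0}
  n4('ab'): parent n3 fail=0; on 'b' 0 → fail=0;  out {1}∪∅={1}

Run:
[0] read 'b'  n0⇒n0
[1] read 'c'  n0⇒n1
[2] read 'a'  n1⇒n3 ·f
[3] read 'b'  n3⇒n4  emit P1@[2:3]
[4] read 'a'  n4⇒n3 ·f
[5] read 'a'  n3⇒n3 ·f
[6] read 'b'  n3⇒n4  emit P1@[5:6]
[7] read 'b'  n4⇒n0 ·f
[8] read 'a'  n0⇒n3
[9] read 'a'  n3⇒n3 ·f
[10] read 'a'  n3⇒n3 ·f
[11] read 'b'  n3⇒n4  emit P1@[10:11]
[12] read 'c'  n4⇒n1 ·f
[13] read 'a'  n1⇒n3 ·f
[14] read 'a'  n3⇒n3 ·f
[15] read 'b'  n3⇒n4  emit P1@[14:15]
[16] read 'b'  n4⇒n0 ·f
[17] read 'a'  n0⇒n3
[18] read 'c'  n3⇒n1 ·f
[19] read 'b'  n1⇒n0 ·f
[20] read 'b'  n0⇒n0
[21] read 'b'  n0⇒n0
[22] read 'c'  n0⇒n1
[23] read 'c'  n1⇒n2  emit P0@[22:23]
[24] read 'a'  n2⇒n3 ·f
[25] read 'b'  n3⇒n4  emit P1@[24:25]
[26] read 'c'  n4⇒n1 ·f
[27] read 'c'  n1⇒n2  emit P0@[26:27]
[28] read 'a'  n2⇒n3 ·f
[29] read 'a'  n3⇒n3 ·f
[30] read 'b'  n3⇒n4  emit P1@[29:30]
[31] read 'a'  n4⇒n3 ·f
[32] read 'b'  n3⇒n4  emit P1@[31:32]
[33] read 'a'  n4⇒n3 ·f
[34] read 'b'  n3⇒n4  emit P1@[33:34]
[35] read 'b'  n4⇒n0 ·f
[36] read 'b'  n0⇒n0
[37] read 'a'  n0⇒n3
[38] read 'b'  n3⇒n4  emit P1@[37:38]
[39] read 'a'  n4⇒n3 ·f
[40] read 'a'  n3⇒n3 ·f
[41] read 'c'  n3⇒n1 ·f
[42] read 'c'  n1⇒n2  emit P0@[41:42]
[43] read 'c'  n2⇒n2 ·f  emit P0@[42:43]
[44] read 'c'  n2⇒n2 ·f  emit P0@[43:44]
[45] read 'a'  n2⇒n3 ·f
[46] read 'b'  n3⇒n4  emit P1@[45:46]
[47] read 'b'  n4⇒n0 ·f
[48] read 'c'  n0⇒n1
[49] read 'c'  n1⇒n2  emit P0@[48:49]
[50] read 'c'  n2⇒n2 ·f  emit P0@[49:50]
[51] read 'c'  n2⇒n2 ·f  emit P0@[50:51]
[52] read 'b'  n2⇒n0 ·f
[53] read 'a'  n0⇒n3
[54] read 'b'  n3⇒n4  emit P1@[53:54]
[55] read 'a'  n4⇒n3 ·f
[56] read 'c'  n3⇒n1 ·f
[57] read 'c'  n1⇒n2  emit P0@[56:57]
[58] read 'b'  n2⇒n0 ·f
[59] read 'a'  n0⇒n3
[60] read 'b'  n3⇒n4  emit P1@[59:60]
[61] read 'c'  n4⇒n1 ·f
[62] read 'c'  n1⇒n2  emit P0@[61:62]
[63] read 'b'  n2⇒n0 ·f
[64] read 'c'  n0⇒n1
[65] read 'c'  n1⇒n2  emit P0@[64:65]
[66] read 'b'  n2⇒n0 ·f
[67] read 'a'  n0⇒n3
[68] read 'a'  n3⇒n3 ·f
[69] read 'b'  n3⇒n4  emit P1@[68:69]
[70] read 'c'  n4⇒n1 ·f
[71] read 'c'  n1⇒n2  emit P0@[70:71]
[72] read 'c'  n2⇒n2 ·f  emit P0@[71:72]
[73] read 'c'  n2⇒n2 ·f  emit P0@[72:73]
[74] read 'a'  n2⇒n3 ·f
[75] read 'c'  n3⇒n1 ·f
[76] read 'c'  n1⇒n2  emit P0@[75:76]
[77] read 'c'  n2⇒n2 ·f  emit P0@[76:77]
[78] read 'c'  n2⇒n2 ·f  emit P0@[77:78]
[79] read 'a'  n2⇒n3 ·f

Matches: [[3,1],[6,1],[11,1],[15,1],[23,0],[25,1],[27,0],[30,1],[32,1],[34,1],[38,1],[42,0],[43,0],[44,0],[46,1],[49,0],[50,0],[51,0],[54,1],[57,0],[60,1],[62,0],[65,0],[69,1],[71,0],[72,0],[73,0],[76,0],[77,0],[78,0]]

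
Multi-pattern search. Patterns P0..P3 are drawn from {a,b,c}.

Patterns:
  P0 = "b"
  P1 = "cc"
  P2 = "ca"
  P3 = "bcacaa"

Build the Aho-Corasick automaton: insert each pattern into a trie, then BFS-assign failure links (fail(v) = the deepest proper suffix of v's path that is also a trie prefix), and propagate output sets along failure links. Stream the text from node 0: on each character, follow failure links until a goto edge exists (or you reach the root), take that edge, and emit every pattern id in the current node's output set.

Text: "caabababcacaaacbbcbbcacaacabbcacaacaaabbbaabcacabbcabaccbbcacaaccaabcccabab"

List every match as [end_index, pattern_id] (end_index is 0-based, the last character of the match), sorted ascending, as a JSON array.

Construct AC machine:
Trie nodes:
  n0 'ε': b→1 c→2
  n1 'b': c→5  [P0 ends]
  n2 'c': a→4 c→3
  n3 'cc': ·  [P1 ends]
  n4 'ca': ·  [P2 ends]
  n5 'bc': a→6
  n6 'bca': c→7
  n7 'bcac': a→8
  n8 'bcaca': a→9
  n9 'bcacaa': ·  [P3 ends]

Failure links (BFS by depth):
  n1('b'): parent n0 fail=0; on 'b' 0 → fail=0;  out {0}∪∅={0}
  n2('c'): parent n0 fail=0; on 'c' 0 → fail=0;  out ∅∪∅=∅
  n3('cc'): parent n2 fail=0; on 'c' 0 → fail=2;  out {1}∪∅={1}
  n4('ca'): parent n2 fail=0; on 'a' 0 → fail=0;  out {2}∪∅={2}
  n5('bc'): parent n1 fail=0; on 'c' 0 → fail=2;  out ∅∪∅=∅
  n6('bca'): parent n5 fail=2; on 'a' 2 → fail=4;  out ∅∪{2}={2}
  n7('bcac'): parent n6 fail=4; on 'c' 4→0 → fail=2;  out ∅∪∅=∅
  n8('bcaca'): parent n7 fail=2; on 'a' 2 → fail=4;  out ∅∪{2}={2}
  n9('bcacaa'): parent n8 fail=4; on 'a' 4→0 → fail=0;  out {3}∪∅={3}

Scan:
i=0 'c': node 0→2
i=1 'a': node 2→4  emit P2@[0:1]
i=2 'a': node 4→0 (via fail)
i=3 'b': node 0→1  emit P0@[3:3]
i=4 'a': node 1→0 (via fail)
i=5 'b': node 0→1  emit P0@[5:5]
i=6 'a': node 1→0 (via fail)
i=7 'b': node 0→1  emit P0@[7:7]
i=8 'c': node 1→5
i=9 'a': node 5→6  emit P2@[8:9]
i=10 'c': node 6→7
i=11 'a': node 7→8  emit P2@[10:11]
i=12 'a': node 8→9  emit P3@[7:12]
i=13 'a': node 9→0 (via fail)
i=14 'c': node 0→2
i=15 'b': node 2→1 (via fail)  emit P0@[15:15]
i=16 'b': node 1→1 (via fail)  emit P0@[16:16]
i=17 'c': node 1→5
i=18 'b': node 5→1 (via fail)  emit P0@[18:18]
i=19 'b': node 1→1 (via fail)  emit P0@[19:19]
i=20 'c': node 1→5
i=21 'a': node 5→6  emit P2@[20:21]
i=22 'c': node 6→7
i=23 'a': node 7→8  emit P2@[22:23]
i=24 'a': node 8→9  emit P3@[19:24]
i=25 'c': node 9→2 (via fail)
i=26 'a': node 2→4  emit P2@[25:26]
i=27 'b': node 4→1 (via fail)  emit P0@[27:27]
i=28 'b': node 1→1 (via fail)  emit P0@[28:28]
i=29 'c': node 1→5
i=30 'a': node 5→6  emit P2@[29:30]
i=31 'c': node 6→7
i=32 'a': node 7→8  emit P2@[31:32]
i=33 'a': node 8→9  emit P3@[28:33]
i=34 'c': node 9→2 (via fail)
i=35 'a': node 2→4  emit P2@[34:35]
i=36 'a': node 4→0 (via fail)
i=37 'a': node 0→0
i=38 'b': node 0→1  emit P0@[38:38]
i=39 'b': node 1→1 (via fail)  emit P0@[39:39]
i=40 'b': node 1→1 (via fail)  emit P0@[40:40]
i=41 'a': node 1→0 (via fail)
i=42 'a': node 0→0
i=43 'b': node 0→1  emit P0@[43:43]
i=44 'c': node 1→5
i=45 'a': node 5→6  emit P2@[44:45]
i=46 'c': node 6→7
i=47 'a': node 7→8  emit P2@[46:47]
i=48 'b': node 8→1 (via fail)  emit P0@[48:48]
i=49 'b': node 1→1 (via fail)  emit P0@[49:49]
i=50 'c': node 1→5
i=51 'a': node 5→6  emit P2@[50:51]
i=52 'b': node 6→1 (via fail)  emit P0@[52:52]
i=53 'a': node 1→0 (via fail)
i=54 'c': node 0→2
i=55 'c': node 2→3  emit P1@[54:55]
i=56 'b': node 3→1 (via fail)  emit P0@[56:56]
i=57 'b': node 1→1 (via fail)  emit P0@[57:57]
i=58 'c': node 1→5
i=59 'a': node 5→6  emit P2@[58:59]
i=60 'c': node 6→7
i=61 'a': node 7→8  emit P2@[60:61]
i=62 'a': node 8→9  emit P3@[57:62]
i=63 'c': node 9→2 (via fail)
i=64 'c': node 2→3  emit P1@[63:64]
i=65 'a': node 3→4 (via fail)  emit P2@[64:65]
i=66 'a': node 4→0 (via fail)
i=67 'b': node 0→1  emit P0@[67:67]
i=68 'c': node 1→5
i=69 'c': node 5→3 (via fail)  emit P1@[68:69]
i=70 'c': node 3→3 (via fail)  emit P1@[69:70]
i=71 'a': node 3→4 (via fail)  emit P2@[70:71]
i=72 'b': node 4→1 (via fail)  emit P0@[72:72]
i=73 'a': node 1→0 (via fail)
i=74 'b': node 0→1  emit P0@[74:74]

Matches: [[1,2],[3,0],[5,0],[7,0],[9,2],[11,2],[12,3],[15,0],[16,0],[18,0],[19,0],[21,2],[23,2],[24,3],[26,2],[27,0],[28,0],[30,2],[32,2],[33,3],[35,2],[38,0],[39,0],[40,0],[43,0],[45,2],[47,2],[48,0],[49,0],[51,2],[52,0],[55,1],[56,0],[57,0],[59,2],[61,2],[62,3],[64,1],[65,2],[67,0],[69,1],[70,1],[71,2],[72,0],[74,0]]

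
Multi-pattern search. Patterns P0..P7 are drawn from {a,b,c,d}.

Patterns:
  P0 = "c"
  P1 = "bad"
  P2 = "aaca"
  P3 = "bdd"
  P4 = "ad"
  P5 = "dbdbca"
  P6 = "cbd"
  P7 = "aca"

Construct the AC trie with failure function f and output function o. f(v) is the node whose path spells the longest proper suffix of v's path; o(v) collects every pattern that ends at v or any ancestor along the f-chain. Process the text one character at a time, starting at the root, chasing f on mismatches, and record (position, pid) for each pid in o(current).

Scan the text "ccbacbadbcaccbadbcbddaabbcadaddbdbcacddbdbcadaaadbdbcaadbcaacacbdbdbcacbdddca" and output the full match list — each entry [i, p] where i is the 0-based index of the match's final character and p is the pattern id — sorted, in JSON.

Build automaton:
Trie (insert patterns):
  n0 'ε': a→5 b→2 c→1 d→12
  n1 'c': b→18  [P0 ends]
  n2 'b': a→3 d→9
  n3 'ba': d→4
  n4 'bad': ·  [P1 ends]
  n5 'a': a→6 c→20 d→11
  n6 'aa': c→7
  n7 'aac': a→8
  n8 'aaca': ·  [P2 ends]
  n9 'bd': d→10
  n10 'bdd': ·  [P3 ends]
  n11 'ad': ·  [P4 ends]
  n12 'd': b→13
  n13 'db': d→14
  n14 'dbd': b→15
  n15 'dbdb': c→16
  n16 'dbdbc': a→17
  n17 'dbdbca': ·  [P5 ends]
  n18 'cb': d→19
  n19 'cbd': ·  [P6 ends]
  n20 'ac': a→21
  n21 'aca': ·  [P7 ends]

Failure links (BFS by depth):
  fail(1) 'c': from fail(0)=0 chase 'c': 0 ⇒ 0;  out={0}∪out(0)={0}
  fail(2) 'b': from fail(0)=0 chase 'b': 0 ⇒ 0;  out=∅∪out(0)=∅
  fail(5) 'a': from fail(0)=0 chase 'a': 0 ⇒ 0;  out=∅∪out(0)=∅
  fail(12) 'd': from fail(0)=0 chase 'd': 0 ⇒ 0;  out=∅∪out(0)=∅
  fail(3) 'ba': from fail(2)=0 chase 'a': 0 ⇒ 5;  out=∅∪out(5)=∅
  fail(6) 'aa': from fail(5)=0 chase 'a': 0 ⇒ 5;  out=∅∪out(5)=∅
  fail(9) 'bd': from fail(2)=0 chase 'd': 0 ⇒ 12;  out=∅∪out(12)=∅
  fail(11) 'ad': from fail(5)=0 chase 'd': 0 ⇒ 12;  out={4}∪out(12)={4}
  fail(13) 'db': from fail(12)=0 chase 'b': 0 ⇒ 2;  out=∅∪out(2)=∅
  fail(18) 'cb': from fail(1)=0 chase 'b': 0 ⇒ 2;  out=∅∪out(2)=∅
  fail(20) 'ac': from fail(5)=0 chase 'c': 0 ⇒ 1;  out=∅∪out(1)={0}
  fail(4) 'bad': from fail(3)=5 chase 'd': 5 ⇒ 11;  out={1}∪out(11)={1,4}
  fail(7) 'aac': from fail(6)=5 chase 'c': 5 ⇒ 20;  out=∅∪out(20)={0}
  fail(10) 'bdd': from fail(9)=12 chase 'd': 12→0 ⇒ 12;  out={3}∪out(12)={3}
  fail(14) 'dbd': from fail(13)=2 chase 'd': 2 ⇒ 9;  out=∅∪out(9)=∅
  fail(19) 'cbd': from fail(18)=2 chase 'd': 2 ⇒ 9;  out={6}∪out(9)={6}
  fail(21) 'aca': from fail(20)=1 chase 'a': 1→0 ⇒ 5;  out={7}∪out(5)={7}
  fail(8) 'aaca': from fail(7)=20 chase 'a': 20 ⇒ 21;  out={2}∪out(21)={2,7}
  fail(15) 'dbdb': from fail(14)=9 chase 'b': 9→12 ⇒ 13;  out=∅∪out(13)=∅
  fail(16) 'dbdbc': from fail(15)=13 chase 'c': 13→2→0 ⇒ 1;  out=∅∪out(1)={0}
  fail(17) 'dbdbca': from fail(16)=1 chase 'a': 1→0 ⇒ 5;  out={5}∪out(5)={5}

Run:
i=0 'c': node 0→1  ** P0@[0:0]
i=1 'c': node 1→1 ·f  ** P0@[1:1]
i=2 'b': node 1→18
i=3 'a': node 18→3 ·f
i=4 'c': node 3→20 ·f  ** P0@[4:4]
i=5 'b': node 20→18 ·f
i=6 'a': node 18→3 ·f
i=7 'd': node 3→4  ** P1@[5:7],P4@[6:7]
i=8 'b': node 4→13 ·f
i=9 'c': node 13→1 ·f  ** P0@[9:9]
i=10 'a': node 1→5 ·f
i=11 'c': node 5→20  ** P0@[11:11]
i=12 'c': node 20→1 ·f  ** P0@[12:12]
i=13 'b': node 1→18
i=14 'a': node 18→3 ·f
i=15 'd': node 3→4  ** P1@[13:15],P4@[14:15]
i=16 'b': node 4→13 ·f
i=17 'c': node 13→1 ·f  ** P0@[17:17]
i=18 'b': node 1→18
i=19 'd': node 18→19  ** P6@[17:19]
i=20 'd': node 19→10 ·f  ** P3@[18:20]
i=21 'a': node 10→5 ·f
i=22 'a': node 5→6
i=23 'b': node 6→2 ·f
i=24 'b': node 2→2 ·f
i=25 'c': node 2→1 ·f  ** P0@[25:25]
i=26 'a': node 1→5 ·f
i=27 'd': node 5→11  ** P4@[26:27]
i=28 'a': node 11→5 ·f
i=29 'd': node 5→11  ** P4@[28:29]
i=30 'd': node 11→12 ·f
i=31 'b': node 12→13
i=32 'd': node 13→14
i=33 'b': node 14→15
i=34 'c': node 15→16  ** P0@[34:34]
i=35 'a': node 16→17  ** P5@[30:35]
i=36 'c': node 17→20 ·f  ** P0@[36:36]
i=37 'd': node 20→12 ·f
i=38 'd': node 12→12 ·f
i=39 'b': node 12→13
i=40 'd': node 13→14
i=41 'b': node 14→15
i=42 'c': node 15→16  ** P0@[42:42]
i=43 'a': node 16→17  ** P5@[38:43]
i=44 'd': node 17→11 ·f  ** P4@[43:44]
i=45 'a': node 11→5 ·f
i=46 'a': node 5→6
i=47 'a': node 6→6 ·f
i=48 'd': node 6→11 ·f  ** P4@[47:48]
i=49 'b': node 11→13 ·f
i=50 'd': node 13→14
i=51 'b': node 14→15
i=52 'c': node 15→16  ** P0@[52:52]
i=53 'a': node 16→17  ** P5@[48:53]
i=54 'a': node 17→6 ·f
i=55 'd': node 6→11 ·f  ** P4@[54:55]
i=56 'b': node 11→13 ·f
i=57 'c': node 13→1 ·f  ** P0@[57:57]
i=58 'a': node 1→5 ·f
i=59 'a': node 5→6
i=60 'c': node 6→7  ** P0@[60:60]
i=61 'a': node 7→8  ** P2@[58:61],P7@[59:61]
i=62 'c': node 8→20 ·f  ** P0@[62:62]
i=63 'b': node 20→18 ·f
i=64 'd': node 18→19  ** P6@[62:64]
i=65 'b': node 19→13 ·f
i=66 'd': node 13→14
i=67 'b': node 14→15
i=68 'c': node 15→16  ** P0@[68:68]
i=69 'a': node 16→17  ** P5@[64:69]
i=70 'c': node 17→20 ·f  ** P0@[70:70]
i=71 'b': node 20→18 ·f
i=72 'd': node 18→19  ** P6@[70:72]
i=73 'd': node 19→10 ·f  ** P3@[71:73]
i=74 'd': node 10→12 ·f
i=75 'c': node 12→1 ·f  ** P0@[75:75]
i=76 'a': node 1→5 ·f

All matches (sorted): [[0,0],[1,0],[4,0],[7,1],[7,4],[9,0],[11,0],[12,0],[15,1],[15,4],[17,0],[19,6],[20,3],[25,0],[27,4],[29,4],[34,0],[35,5],[36,0],[42,0],[43,5],[44,4],[48,4],[52,0],[53,5],[55,4],[57,0],[60,0],[61,2],[61,7],[62,0],[64,6],[68,0],[69,5],[70,0],[72,6],[73,3],[75,0]]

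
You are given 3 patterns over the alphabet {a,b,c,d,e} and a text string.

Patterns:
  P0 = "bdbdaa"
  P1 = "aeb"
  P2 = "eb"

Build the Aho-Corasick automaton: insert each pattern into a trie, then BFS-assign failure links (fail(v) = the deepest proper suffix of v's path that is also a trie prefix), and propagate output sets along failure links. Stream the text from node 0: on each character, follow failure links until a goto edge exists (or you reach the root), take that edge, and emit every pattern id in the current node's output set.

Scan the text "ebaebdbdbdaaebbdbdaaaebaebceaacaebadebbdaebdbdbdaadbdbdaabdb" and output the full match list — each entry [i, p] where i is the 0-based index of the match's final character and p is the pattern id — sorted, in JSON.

Build:
Trie (insert patterns):
  0='ε' goto a→7 b→1 e→10
  1='b' goto d→2
  2='bd' goto b→3
  3='bdb' goto d→4
  4='bdbd' goto a→5
  5='bdbda' goto a→6
  6='bdbdaa' goto ·  ←P0
  7='a' goto e→8
  8='ae' goto b→9
  9='aeb' goto ·  ←P1
  10='e' goto b→11
  11='eb' goto ·  ←P2

BFS fail/out derivation:
  n1('b'): parent n0 fail=0; on 'b' 0 → fail=0;  out ∅∪∅=∅
  n7('a'): parent n0 fail=0; on 'a' 0 → fail=0;  out ∅∪∅=∅
  n10('e'): parent n0 fail=0; on 'e' 0 → fail=0;  out ∅∪∅=∅
  n2('bd'): parent n1 fail=0; on 'd' 0 → fail=0;  out ∅∪∅=∅
  n8('ae'): parent n7 fail=0; on 'e' 0 → fail=10;  out ∅∪∅=∅
  n11('eb'): parent n10 fail=0; on 'b' 0 → fail=1;  out {2}∪∅={2}
  n3('bdb'): parent n2 fail=0; on 'b' 0 → fail=1;  out ∅∪∅=∅
  n9('aeb'): parent n8 fail=10; on 'b' 10 → fail=11;  out {1}∪{2}={1,2}
  n4('bdbd'): parent n3 fail=1; on 'd' 1 → fail=2;  out ∅∪∅=∅
  n5('bdbda'): parent n4 fail=2; on 'a' 2→0 → fail=7;  out ∅∪∅=∅
  n6('bdbdaa'): parent n5 fail=7; on 'a' 7→0 → fail=7;  out {0}∪∅={0}

Scan:
pos 0 'e': at 10
pos 1 'b': at 11  ** P2@[0:1]
pos 2 'a': at 7 ·f
pos 3 'e': at 8
pos 4 'b': at 9  ** P1@[2:4],P2@[3:4]
pos 5 'd': at 2 ·f
pos 6 'b': at 3
pos 7 'd': at 4
pos 8 'b': at 3 ·f
pos 9 'd': at 4
pos 10 'a': at 5
pos 11 'a': at 6  ** P0@[6:11]
pos 12 'e': at 8 ·f
pos 13 'b': at 9  ** P1@[11:13],P2@[12:13]
pos 14 'b': at 1 ·f
pos 15 'd': at 2
pos 16 'b': at 3
pos 17 'd': at 4
pos 18 'a': at 5
pos 19 'a': at 6  ** P0@[14:19]
pos 20 'a': at 7 ·f
pos 21 'e': at 8
pos 22 'b': at 9  ** P1@[20:22],P2@[21:22]
pos 23 'a': at 7 ·f
pos 24 'e': at 8
pos 25 'b': at 9  ** P1@[23:25],P2@[24:25]
pos 26 'c': at 0 ·f
pos 27 'e': at 10
pos 28 'a': at 7 ·f
pos 29 'a': at 7 ·f
pos 30 'c': at 0 ·f
pos 31 'a': at 7
pos 32 'e': at 8
pos 33 'b': at 9  ** P1@[31:33],P2@[32:33]
pos 34 'a': at 7 ·f
pos 35 'd': at 0 ·f
pos 36 'e': at 10
pos 37 'b': at 11  ** P2@[36:37]
pos 38 'b': at 1 ·f
pos 39 'd': at 2
pos 40 'a': at 7 ·f
pos 41 'e': at 8
pos 42 'b': at 9  ** P1@[40:42],P2@[41:42]
pos 43 'd': at 2 ·f
pos 44 'b': at 3
pos 45 'd': at 4
pos 46 'b': at 3 ·f
pos 47 'd': at 4
pos 48 'a': at 5
pos 49 'a': at 6  ** P0@[44:49]
pos 50 'd': at 0 ·f
pos 51 'b': at 1
pos 52 'd': at 2
pos 53 'b': at 3
pos 54 'd': at 4
pos 55 'a': at 5
pos 56 'a': at 6  ** P0@[51:56]
pos 57 'b': at 1 ·f
pos 58 'd': at 2
pos 59 'b': at 3

Result: [[1,2],[4,1],[4,2],[11,0],[13,1],[13,2],[19,0],[22,1],[22,2],[25,1],[25,2],[33,1],[33,2],[37,2],[42,1],[42,2],[49,0],[56,0]]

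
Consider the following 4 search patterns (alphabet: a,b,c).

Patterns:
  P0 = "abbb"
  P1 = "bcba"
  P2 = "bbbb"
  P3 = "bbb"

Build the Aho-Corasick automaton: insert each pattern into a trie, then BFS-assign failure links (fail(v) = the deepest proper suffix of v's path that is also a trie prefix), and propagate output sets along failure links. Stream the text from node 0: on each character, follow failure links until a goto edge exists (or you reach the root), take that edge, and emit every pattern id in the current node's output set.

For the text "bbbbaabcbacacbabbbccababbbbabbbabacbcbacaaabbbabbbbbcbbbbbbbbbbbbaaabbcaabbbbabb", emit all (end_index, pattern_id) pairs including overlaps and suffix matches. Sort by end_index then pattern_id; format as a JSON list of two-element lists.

Build:
Trie (insert patterns):
  0='ε' goto a→1 b→5
  1='a' goto b→2
  2='ab' goto b→3
  3='abb' goto b→4
  4='abbb' goto ·  ←P0
  5='b' goto b→9 c→6
  6='bc' goto b→7
  7='bcb' goto a→8
  8='bcba' goto ·  ←P1
  9='bb' goto b→10
  10='bbb' goto b→11  ←P3
  11='bbbb' goto ·  ←P2

BFS fail/out derivation:
  fail(1) 'a': from fail(0)=0 chase 'a': 0 ⇒ 0;  out=∅∪out(0)=∅
  fail(5) 'b': from fail(0)=0 chase 'b': 0 ⇒ 0;  out=∅∪out(0)=∅
  fail(2) 'ab': from fail(1)=0 chase 'b': 0 ⇒ 5;  out=∅∪out(5)=∅
  fail(6) 'bc': from fail(5)=0 chase 'c': 0 ⇒ 0;  out=∅∪out(0)=∅
  fail(9) 'bb': from fail(5)=0 chase 'b': 0 ⇒ 5;  out=∅∪out(5)=∅
  fail(3) 'abb': from fail(2)=5 chase 'b': 5 ⇒ 9;  out=∅∪out(9)=∅
  fail(7) 'bcb': from fail(6)=0 chase 'b': 0 ⇒ 5;  out=∅∪out(5)=∅
  fail(10) 'bbb': from fail(9)=5 chase 'b': 5 ⇒ 9;  out={3}∪out(9)={3}
  fail(4) 'abbb': from fail(3)=9 chase 'b': 9 ⇒ 10;  out={0}∪out(10)={0,3}
  fail(8) 'bcba': from fail(7)=5 chase 'a': 5→0 ⇒ 1;  out={1}∪out(1)={1}
  fail(11) 'bbbb': from fail(10)=9 chase 'b': 9 ⇒ 10;  out={2}∪out(10)={2,3}

Text stream:
[0] read 'b'  n0⇒n5
[1] read 'b'  n5⇒n9
[2] read 'b'  n9⇒n10  emit P3@[0:2]
[3] read 'b'  n10⇒n11  emit P2@[0:3],P3@[1:3]
[4] read 'a'  n11⇒n1 (fail-walked)
[5] read 'a'  n1⇒n1 (fail-walked)
[6] read 'b'  n1⇒n2
[7] read 'c'  n2⇒n6 (fail-walked)
[8] read 'b'  n6⇒n7
[9] read 'a'  n7⇒n8  emit P1@[6:9]
[10] read 'c'  n8⇒n0 (fail-walked)
[11] read 'a'  n0⇒n1
[12] read 'c'  n1⇒n0 (fail-walked)
[13] read 'b'  n0⇒n5
[14] read 'a'  n5⇒n1 (fail-walked)
[15] read 'b'  n1⇒n2
[16] read 'b'  n2⇒n3
[17] read 'b'  n3⇒n4  emit P0@[14:17],P3@[15:17]
[18] read 'c'  n4⇒n6 (fail-walked)
[19] read 'c'  n6⇒n0 (fail-walked)
[20] read 'a'  n0⇒n1
[21] read 'b'  n1⇒n2
[22] read 'a'  n2⇒n1 (fail-walked)
[23] read 'b'  n1⇒n2
[24] read 'b'  n2⇒n3
[25] read 'b'  n3⇒n4  emit P0@[22:25],P3@[23:25]
[26] read 'b'  n4⇒n11 (fail-walked)  emit P2@[23:26],P3@[24:26]
[27] read 'a'  n11⇒n1 (fail-walked)
[28] read 'b'  n1⇒n2
[29] read 'b'  n2⇒n3
[30] read 'b'  n3⇒n4  emit P0@[27:30],P3@[28:30]
[31] read 'a'  n4⇒n1 (fail-walked)
[32] read 'b'  n1⇒n2
[33] read 'a'  n2⇒n1 (fail-walked)
[34] read 'c'  n1⇒n0 (fail-walked)
[35] read 'b'  n0⇒n5
[36] read 'c'  n5⇒n6
[37] read 'b'  n6⇒n7
[38] read 'a'  n7⇒n8  emit P1@[35:38]
[39] read 'c'  n8⇒n0 (fail-walked)
[40] read 'a'  n0⇒n1
[41] read 'a'  n1⇒n1 (fail-walked)
[42] read 'a'  n1⇒n1 (fail-walked)
[43] read 'b'  n1⇒n2
[44] read 'b'  n2⇒n3
[45] read 'b'  n3⇒n4  emit P0@[42:45],P3@[43:45]
[46] read 'a'  n4⇒n1 (fail-walked)
[47] read 'b'  n1⇒n2
[48] read 'b'  n2⇒n3
[49] read 'b'  n3⇒n4  emit P0@[46:49],P3@[47:49]
[50] read 'b'  n4⇒n11 (fail-walked)  emit P2@[47:50],P3@[48:50]
[51] read 'b'  n11⇒n11 (fail-walked)  emit P2@[48:51],P3@[49:51]
[52] read 'c'  n11⇒n6 (fail-walked)
[53] read 'b'  n6⇒n7
[54] read 'b'  n7⇒n9 (fail-walked)
[55] read 'b'  n9⇒n10  emit P3@[53:55]
[56] read 'b'  n10⇒n11  emit P2@[53:56],P3@[54:56]
[57] read 'b'  n11⇒n11 (fail-walked)  emit P2@[54:57],P3@[55:57]
[58] read 'b'  n11⇒n11 (fail-walked)  emit P2@[55:58],P3@[56:58]
[59] read 'b'  n11⇒n11 (fail-walked)  emit P2@[56:59],P3@[57:59]
[60] read 'b'  n11⇒n11 (fail-walked)  emit P2@[57:60],P3@[58:60]
[61] read 'b'  n11⇒n11 (fail-walked)  emit P2@[58:61],P3@[59:61]
[62] read 'b'  n11⇒n11 (fail-walked)  emit P2@[59:62],P3@[60:62]
[63] read 'b'  n11⇒n11 (fail-walked)  emit P2@[60:63],P3@[61:63]
[64] read 'b'  n11⇒n11 (fail-walked)  emit P2@[61:64],P3@[62:64]
[65] read 'a'  n11⇒n1 (fail-walked)
[66] read 'a'  n1⇒n1 (fail-walked)
[67] read 'a'  n1⇒n1 (fail-walked)
[68] read 'b'  n1⇒n2
[69] read 'b'  n2⇒n3
[70] read 'c'  n3⇒n6 (fail-walked)
[71] read 'a'  n6⇒n1 (fail-walked)
[72] read 'a'  n1⇒n1 (fail-walked)
[73] read 'b'  n1⇒n2
[74] read 'b'  n2⇒n3
[75] read 'b'  n3⇒n4  emit P0@[72:75],P3@[73:75]
[76] read 'b'  n4⇒n11 (fail-walked)  emit P2@[73:76],P3@[74:76]
[77] read 'a'  n11⇒n1 (fail-walked)
[78] read 'b'  n1⇒n2
[79] read 'b'  n2⇒n3

Result: [[2,3],[3,2],[3,3],[9,1],[17,0],[17,3],[25,0],[25,3],[26,2],[26,3],[30,0],[30,3],[38,1],[45,0],[45,3],[49,0],[49,3],[50,2],[50,3],[51,2],[51,3],[55,3],[56,2],[56,3],[57,2],[57,3],[58,2],[58,3],[59,2],[59,3],[60,2],[60,3],[61,2],[61,3],[62,2],[62,3],[63,2],[63,3],[64,2],[64,3],[75,0],[75,3],[76,2],[76,3]]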